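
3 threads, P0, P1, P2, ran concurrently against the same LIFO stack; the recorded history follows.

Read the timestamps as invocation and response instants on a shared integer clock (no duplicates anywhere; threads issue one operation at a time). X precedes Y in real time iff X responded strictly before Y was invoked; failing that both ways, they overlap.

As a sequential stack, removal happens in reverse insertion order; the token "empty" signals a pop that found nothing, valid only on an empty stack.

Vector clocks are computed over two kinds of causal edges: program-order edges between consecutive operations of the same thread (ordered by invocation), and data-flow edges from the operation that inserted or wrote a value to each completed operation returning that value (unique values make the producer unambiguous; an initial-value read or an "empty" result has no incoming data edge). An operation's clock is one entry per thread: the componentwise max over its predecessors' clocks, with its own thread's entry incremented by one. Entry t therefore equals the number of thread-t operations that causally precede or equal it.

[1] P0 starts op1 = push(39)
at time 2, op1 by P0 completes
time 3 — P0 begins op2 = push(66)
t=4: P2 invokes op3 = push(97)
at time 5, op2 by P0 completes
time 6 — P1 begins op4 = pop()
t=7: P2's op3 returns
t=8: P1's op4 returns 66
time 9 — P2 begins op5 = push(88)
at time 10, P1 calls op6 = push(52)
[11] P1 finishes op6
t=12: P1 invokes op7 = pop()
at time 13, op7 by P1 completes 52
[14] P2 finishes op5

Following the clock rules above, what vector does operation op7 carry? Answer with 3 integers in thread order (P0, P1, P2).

(2, 3, 0)

invoked at 4, op3 has no predecessors; its own P2 bump gives (0, 0, 1)
invoked at 1, op1 has no predecessors; its own P0 bump gives (1, 0, 0)
invoked at 9, op5 merges VC(op3)=(0, 0, 1) and bumps P2's slot → (0, 0, 2)
invoked at 3, op2 merges VC(op1)=(1, 0, 0) and bumps P0's slot → (2, 0, 0)
invoked at 6, op4 merges VC(op2)=(2, 0, 0) and bumps P1's slot → (2, 1, 0)
invoked at 10, op6 merges VC(op4)=(2, 1, 0) and bumps P1's slot → (2, 2, 0)
invoked at 12, op7 merges VC(op6)=(2, 2, 0) and bumps P1's slot → (2, 3, 0)
target: VC(op7) = (2, 3, 0)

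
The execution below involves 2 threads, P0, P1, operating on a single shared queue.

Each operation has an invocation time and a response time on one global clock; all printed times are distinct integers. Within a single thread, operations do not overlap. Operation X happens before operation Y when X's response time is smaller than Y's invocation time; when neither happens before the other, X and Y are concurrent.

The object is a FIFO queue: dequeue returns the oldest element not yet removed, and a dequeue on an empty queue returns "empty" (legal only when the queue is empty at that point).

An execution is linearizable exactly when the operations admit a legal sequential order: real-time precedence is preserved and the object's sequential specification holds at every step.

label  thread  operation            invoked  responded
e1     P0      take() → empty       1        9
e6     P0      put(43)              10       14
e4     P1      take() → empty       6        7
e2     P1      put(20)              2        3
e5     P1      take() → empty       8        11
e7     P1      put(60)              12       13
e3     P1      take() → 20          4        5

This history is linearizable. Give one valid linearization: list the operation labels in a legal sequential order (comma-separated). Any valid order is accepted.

step 1: e1 take() → empty — queue <>
step 2: e2 put(20) — queue <20>
step 3: e3 take() → 20 — queue <>
step 4: e4 take() → empty — queue <>
step 5: e5 take() → empty — queue <>
step 6: e6 put(43) — queue <43>
step 7: e7 put(60) — queue <43,60>

e1, e2, e3, e4, e5, e6, e7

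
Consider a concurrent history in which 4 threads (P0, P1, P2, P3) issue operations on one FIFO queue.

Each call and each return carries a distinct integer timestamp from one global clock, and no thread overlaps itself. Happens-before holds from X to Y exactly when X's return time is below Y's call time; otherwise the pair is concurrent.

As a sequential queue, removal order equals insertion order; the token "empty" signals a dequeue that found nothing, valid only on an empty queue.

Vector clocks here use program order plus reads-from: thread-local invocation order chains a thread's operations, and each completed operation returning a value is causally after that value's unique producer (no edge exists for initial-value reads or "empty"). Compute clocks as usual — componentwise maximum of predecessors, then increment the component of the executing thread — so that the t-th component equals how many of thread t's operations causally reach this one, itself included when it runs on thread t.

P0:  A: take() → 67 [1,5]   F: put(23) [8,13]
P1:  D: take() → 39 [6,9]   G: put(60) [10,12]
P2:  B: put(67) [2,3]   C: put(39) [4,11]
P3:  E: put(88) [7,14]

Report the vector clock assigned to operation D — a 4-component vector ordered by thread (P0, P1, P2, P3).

invoked at 7, E has no predecessors; its own P3 bump gives (0, 0, 0, 1)
invoked at 2, B has no predecessors; its own P2 bump gives (0, 0, 1, 0)
invoked at 4, C merges VC(B)=(0, 0, 1, 0) and bumps P2's slot → (0, 0, 2, 0)
invoked at 1, A merges VC(B)=(0, 0, 1, 0) and bumps P0's slot → (1, 0, 1, 0)
invoked at 6, D merges VC(C)=(0, 0, 2, 0) and bumps P1's slot → (0, 1, 2, 0)
invoked at 8, F merges VC(A)=(1, 0, 1, 0) and bumps P0's slot → (2, 0, 1, 0)
invoked at 10, G merges VC(D)=(0, 1, 2, 0) and bumps P1's slot → (0, 2, 2, 0)
target: VC(D) = (0, 1, 2, 0)

(0, 1, 2, 0)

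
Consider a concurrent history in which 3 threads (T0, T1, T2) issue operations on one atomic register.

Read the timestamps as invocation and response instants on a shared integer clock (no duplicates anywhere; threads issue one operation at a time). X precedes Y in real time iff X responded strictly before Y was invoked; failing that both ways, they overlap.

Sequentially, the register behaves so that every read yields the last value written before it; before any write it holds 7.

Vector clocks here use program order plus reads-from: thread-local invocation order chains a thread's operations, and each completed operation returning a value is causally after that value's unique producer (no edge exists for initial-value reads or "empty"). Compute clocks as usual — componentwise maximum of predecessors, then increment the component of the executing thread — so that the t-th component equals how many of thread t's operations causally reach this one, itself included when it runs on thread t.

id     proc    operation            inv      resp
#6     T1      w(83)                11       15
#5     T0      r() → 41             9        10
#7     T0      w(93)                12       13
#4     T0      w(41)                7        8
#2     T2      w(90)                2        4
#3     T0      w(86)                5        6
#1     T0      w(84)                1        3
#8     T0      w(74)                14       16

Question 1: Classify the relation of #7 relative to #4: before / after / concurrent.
Answer: after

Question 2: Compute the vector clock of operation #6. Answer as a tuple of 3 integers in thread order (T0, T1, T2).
Answer: (0, 1, 0)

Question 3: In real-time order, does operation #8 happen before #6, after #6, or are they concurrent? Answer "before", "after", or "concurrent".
Answer: concurrent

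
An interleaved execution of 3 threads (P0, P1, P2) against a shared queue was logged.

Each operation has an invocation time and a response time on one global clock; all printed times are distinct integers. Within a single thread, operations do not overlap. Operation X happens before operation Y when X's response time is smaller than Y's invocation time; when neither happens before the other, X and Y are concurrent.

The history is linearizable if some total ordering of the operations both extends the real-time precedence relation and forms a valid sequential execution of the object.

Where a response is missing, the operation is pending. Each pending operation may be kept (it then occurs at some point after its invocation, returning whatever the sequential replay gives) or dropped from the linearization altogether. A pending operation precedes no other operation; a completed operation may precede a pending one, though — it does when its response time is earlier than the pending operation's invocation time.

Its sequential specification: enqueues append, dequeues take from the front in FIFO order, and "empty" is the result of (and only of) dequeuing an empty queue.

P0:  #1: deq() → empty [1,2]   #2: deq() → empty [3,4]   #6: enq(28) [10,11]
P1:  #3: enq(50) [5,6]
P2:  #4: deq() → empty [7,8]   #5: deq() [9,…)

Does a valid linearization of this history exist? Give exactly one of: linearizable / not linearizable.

not linearizable

prefix check: 1..7 passes, 1..8 fails once #4's time-8 response joins
exhaustive check: the 4 completed queue ops admit one real-time order; illegal
sample order #1, #2, #3, #4 stalls at step 4 — #4 deq() → empty has no legal effect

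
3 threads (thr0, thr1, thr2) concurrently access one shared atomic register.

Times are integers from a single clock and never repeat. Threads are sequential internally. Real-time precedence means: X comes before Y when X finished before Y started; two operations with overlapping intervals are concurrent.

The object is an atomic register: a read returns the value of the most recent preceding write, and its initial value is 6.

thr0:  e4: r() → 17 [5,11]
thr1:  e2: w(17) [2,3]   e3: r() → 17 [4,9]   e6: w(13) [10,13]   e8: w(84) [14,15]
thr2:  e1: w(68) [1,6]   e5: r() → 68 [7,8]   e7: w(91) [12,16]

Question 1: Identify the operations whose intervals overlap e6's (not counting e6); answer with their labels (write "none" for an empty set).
Answer: e4, e7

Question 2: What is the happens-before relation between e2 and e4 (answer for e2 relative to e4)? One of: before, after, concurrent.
Answer: before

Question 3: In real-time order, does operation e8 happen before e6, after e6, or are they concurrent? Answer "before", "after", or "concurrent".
Answer: after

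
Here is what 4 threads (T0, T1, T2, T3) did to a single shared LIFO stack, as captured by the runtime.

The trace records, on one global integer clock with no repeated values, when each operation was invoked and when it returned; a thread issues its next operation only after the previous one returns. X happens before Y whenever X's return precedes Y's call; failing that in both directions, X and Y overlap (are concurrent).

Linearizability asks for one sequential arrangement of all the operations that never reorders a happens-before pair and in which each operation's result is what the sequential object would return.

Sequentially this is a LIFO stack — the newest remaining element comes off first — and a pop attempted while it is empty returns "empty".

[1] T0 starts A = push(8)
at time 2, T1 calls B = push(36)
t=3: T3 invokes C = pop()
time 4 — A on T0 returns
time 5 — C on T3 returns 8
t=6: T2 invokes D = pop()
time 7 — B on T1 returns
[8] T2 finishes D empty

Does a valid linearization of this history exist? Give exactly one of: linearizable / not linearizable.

one valid linearization: A, C, D, B
after step 1 (A push(8)): stack <8>
after step 2 (C pop() → 8): stack <>
after step 3 (D pop() → empty): stack <>
after step 4 (B push(36)): stack <36>

linearizable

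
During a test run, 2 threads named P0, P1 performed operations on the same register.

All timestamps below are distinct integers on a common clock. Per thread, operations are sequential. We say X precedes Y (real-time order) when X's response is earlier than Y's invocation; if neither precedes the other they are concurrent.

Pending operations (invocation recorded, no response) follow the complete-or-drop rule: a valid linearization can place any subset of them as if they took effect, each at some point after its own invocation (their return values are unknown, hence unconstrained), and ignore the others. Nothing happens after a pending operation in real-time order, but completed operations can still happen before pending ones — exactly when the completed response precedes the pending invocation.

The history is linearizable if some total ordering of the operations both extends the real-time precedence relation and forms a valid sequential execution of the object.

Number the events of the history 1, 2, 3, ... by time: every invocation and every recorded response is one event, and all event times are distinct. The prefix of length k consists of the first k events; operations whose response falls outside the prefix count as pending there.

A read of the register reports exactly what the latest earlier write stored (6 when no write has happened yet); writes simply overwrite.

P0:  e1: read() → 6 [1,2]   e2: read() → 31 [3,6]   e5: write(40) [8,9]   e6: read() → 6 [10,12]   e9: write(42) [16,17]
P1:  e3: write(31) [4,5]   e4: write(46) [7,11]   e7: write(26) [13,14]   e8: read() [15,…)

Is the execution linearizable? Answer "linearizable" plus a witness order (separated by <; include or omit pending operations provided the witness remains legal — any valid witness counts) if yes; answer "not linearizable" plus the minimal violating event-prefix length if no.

prefix check: 1..11 passes, 1..12 fails once e6's time-12 response joins
6 orders of the 6 completed register ops respect real time; none is legal
take e1, e2, e3, e4, e5, e6: step 2 already fails, because e2 read() → 31 cannot occur there
take e1, e2, e3, e5, e4, e6: step 2 already fails, because e2 read() → 31 cannot occur there

not linearizable — minimal violating prefix: 12 events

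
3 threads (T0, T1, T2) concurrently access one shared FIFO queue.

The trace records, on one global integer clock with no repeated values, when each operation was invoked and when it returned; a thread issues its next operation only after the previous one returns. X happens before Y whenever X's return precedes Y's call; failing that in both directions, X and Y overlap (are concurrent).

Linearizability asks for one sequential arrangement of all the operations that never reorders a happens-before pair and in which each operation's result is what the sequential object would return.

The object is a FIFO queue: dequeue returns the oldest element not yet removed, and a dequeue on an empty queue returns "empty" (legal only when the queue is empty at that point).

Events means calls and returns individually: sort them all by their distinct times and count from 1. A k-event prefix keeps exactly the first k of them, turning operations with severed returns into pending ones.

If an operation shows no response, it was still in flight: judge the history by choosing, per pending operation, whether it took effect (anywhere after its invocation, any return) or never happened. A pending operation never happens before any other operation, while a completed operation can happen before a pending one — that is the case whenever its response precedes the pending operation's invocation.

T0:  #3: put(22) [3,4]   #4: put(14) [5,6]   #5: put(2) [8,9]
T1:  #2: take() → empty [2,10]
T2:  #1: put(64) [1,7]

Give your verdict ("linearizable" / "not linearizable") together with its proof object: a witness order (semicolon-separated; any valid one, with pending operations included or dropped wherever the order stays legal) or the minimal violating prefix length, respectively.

linearizable — witness: #2; #1; #3; #4; #5

1. #2 take() → empty, leaving queue <>
2. #1 put(64), leaving queue <64>
3. #3 put(22), leaving queue <64,22>
4. #4 put(14), leaving queue <64,22,14>
5. #5 put(2), leaving queue <64,22,14,2>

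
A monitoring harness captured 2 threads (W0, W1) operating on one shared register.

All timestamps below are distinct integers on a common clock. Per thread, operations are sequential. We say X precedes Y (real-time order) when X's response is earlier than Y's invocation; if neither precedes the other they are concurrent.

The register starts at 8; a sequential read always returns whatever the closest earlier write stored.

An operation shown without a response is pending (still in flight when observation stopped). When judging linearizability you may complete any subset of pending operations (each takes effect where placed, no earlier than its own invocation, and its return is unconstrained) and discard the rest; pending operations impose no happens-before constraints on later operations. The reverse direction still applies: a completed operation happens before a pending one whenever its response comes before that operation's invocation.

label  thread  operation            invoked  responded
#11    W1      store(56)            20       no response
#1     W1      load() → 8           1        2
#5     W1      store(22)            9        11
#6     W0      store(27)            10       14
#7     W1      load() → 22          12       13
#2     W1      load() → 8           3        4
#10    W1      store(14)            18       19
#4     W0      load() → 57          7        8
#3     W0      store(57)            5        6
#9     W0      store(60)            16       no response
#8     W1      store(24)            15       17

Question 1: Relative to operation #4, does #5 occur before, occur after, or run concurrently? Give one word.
Answer: after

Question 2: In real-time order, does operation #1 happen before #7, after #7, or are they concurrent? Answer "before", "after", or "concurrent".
Answer: before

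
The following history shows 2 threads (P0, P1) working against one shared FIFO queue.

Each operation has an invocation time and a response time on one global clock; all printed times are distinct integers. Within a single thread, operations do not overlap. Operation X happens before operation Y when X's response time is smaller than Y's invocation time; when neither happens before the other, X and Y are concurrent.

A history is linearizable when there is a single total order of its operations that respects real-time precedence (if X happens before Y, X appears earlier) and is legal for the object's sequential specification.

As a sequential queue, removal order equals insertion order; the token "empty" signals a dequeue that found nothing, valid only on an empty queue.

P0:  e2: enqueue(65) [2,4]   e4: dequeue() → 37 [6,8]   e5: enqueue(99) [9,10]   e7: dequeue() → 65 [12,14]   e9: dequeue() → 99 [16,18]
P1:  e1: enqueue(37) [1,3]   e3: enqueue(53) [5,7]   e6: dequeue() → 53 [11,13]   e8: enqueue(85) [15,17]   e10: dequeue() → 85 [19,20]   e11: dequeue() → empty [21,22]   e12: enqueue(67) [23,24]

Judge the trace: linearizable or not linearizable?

a witness: e1, e2, e3, e4, e5, e7, e6, e8, e9, e10, e11, e12
after step 1 (e1 enqueue(37)): queue <37>
after step 2 (e2 enqueue(65)): queue <37,65>
after step 3 (e3 enqueue(53)): queue <37,65,53>
after step 4 (e4 dequeue() → 37): queue <65,53>
after step 5 (e5 enqueue(99)): queue <65,53,99>
after step 6 (e7 dequeue() → 65): queue <53,99>
after step 7 (e6 dequeue() → 53): queue <99>
after step 8 (e8 enqueue(85)): queue <99,85>
after step 9 (e9 dequeue() → 99): queue <85>
after step 10 (e10 dequeue() → 85): queue <>
after step 11 (e11 dequeue() → empty): queue <>
after step 12 (e12 enqueue(67)): queue <67>

linearizable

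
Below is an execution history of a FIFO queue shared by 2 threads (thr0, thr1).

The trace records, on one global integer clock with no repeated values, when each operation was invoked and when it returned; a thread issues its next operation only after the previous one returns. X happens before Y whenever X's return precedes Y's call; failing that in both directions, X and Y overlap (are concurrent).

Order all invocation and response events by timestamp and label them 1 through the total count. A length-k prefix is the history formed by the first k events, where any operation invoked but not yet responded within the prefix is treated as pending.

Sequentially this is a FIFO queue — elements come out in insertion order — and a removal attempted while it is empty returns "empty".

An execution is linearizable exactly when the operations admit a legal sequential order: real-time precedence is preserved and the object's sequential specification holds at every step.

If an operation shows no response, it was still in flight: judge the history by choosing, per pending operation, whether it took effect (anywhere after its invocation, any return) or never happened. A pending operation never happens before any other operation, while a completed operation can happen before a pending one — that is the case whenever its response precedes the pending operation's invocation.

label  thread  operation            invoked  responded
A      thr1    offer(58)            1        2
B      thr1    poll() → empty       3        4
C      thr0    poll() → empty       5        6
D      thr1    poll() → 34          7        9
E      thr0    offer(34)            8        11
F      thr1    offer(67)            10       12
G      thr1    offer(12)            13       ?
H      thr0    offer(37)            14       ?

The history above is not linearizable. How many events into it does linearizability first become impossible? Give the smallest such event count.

events 1..3 are still linearizable — one witness is A:
step 1: A offer(58) — queue <58>
event 4 — B's response, time 4 — after it, nothing linearizes
for example A, B fails at step 2: B poll() → empty is not legal there

4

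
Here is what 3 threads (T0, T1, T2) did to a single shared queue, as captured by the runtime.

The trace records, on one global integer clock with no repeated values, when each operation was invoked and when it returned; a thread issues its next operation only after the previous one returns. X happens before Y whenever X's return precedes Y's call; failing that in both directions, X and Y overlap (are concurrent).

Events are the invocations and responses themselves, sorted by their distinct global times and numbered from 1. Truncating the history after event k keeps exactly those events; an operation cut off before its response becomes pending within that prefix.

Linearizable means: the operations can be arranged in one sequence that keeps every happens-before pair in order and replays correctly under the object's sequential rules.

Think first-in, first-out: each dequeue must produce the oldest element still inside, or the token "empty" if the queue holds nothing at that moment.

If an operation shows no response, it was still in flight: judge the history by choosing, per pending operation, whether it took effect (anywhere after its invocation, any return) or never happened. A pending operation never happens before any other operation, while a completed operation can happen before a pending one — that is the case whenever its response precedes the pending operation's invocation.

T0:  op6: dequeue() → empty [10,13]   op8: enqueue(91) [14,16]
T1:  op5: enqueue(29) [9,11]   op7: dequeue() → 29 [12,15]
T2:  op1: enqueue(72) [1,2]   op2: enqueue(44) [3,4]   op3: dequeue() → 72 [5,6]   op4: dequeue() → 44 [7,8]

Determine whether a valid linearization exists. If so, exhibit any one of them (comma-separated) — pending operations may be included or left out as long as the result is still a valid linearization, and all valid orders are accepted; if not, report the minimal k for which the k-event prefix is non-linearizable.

linearizable — witness: op1, op2, op3, op4, op5, op7, op6, op8

after step 1 (op1 enqueue(72)): queue <72>
after step 2 (op2 enqueue(44)): queue <72,44>
after step 3 (op3 dequeue() → 72): queue <44>
after step 4 (op4 dequeue() → 44): queue <>
after step 5 (op5 enqueue(29)): queue <29>
after step 6 (op7 dequeue() → 29): queue <>
after step 7 (op6 dequeue() → empty): queue <>
after step 8 (op8 enqueue(91)): queue <91>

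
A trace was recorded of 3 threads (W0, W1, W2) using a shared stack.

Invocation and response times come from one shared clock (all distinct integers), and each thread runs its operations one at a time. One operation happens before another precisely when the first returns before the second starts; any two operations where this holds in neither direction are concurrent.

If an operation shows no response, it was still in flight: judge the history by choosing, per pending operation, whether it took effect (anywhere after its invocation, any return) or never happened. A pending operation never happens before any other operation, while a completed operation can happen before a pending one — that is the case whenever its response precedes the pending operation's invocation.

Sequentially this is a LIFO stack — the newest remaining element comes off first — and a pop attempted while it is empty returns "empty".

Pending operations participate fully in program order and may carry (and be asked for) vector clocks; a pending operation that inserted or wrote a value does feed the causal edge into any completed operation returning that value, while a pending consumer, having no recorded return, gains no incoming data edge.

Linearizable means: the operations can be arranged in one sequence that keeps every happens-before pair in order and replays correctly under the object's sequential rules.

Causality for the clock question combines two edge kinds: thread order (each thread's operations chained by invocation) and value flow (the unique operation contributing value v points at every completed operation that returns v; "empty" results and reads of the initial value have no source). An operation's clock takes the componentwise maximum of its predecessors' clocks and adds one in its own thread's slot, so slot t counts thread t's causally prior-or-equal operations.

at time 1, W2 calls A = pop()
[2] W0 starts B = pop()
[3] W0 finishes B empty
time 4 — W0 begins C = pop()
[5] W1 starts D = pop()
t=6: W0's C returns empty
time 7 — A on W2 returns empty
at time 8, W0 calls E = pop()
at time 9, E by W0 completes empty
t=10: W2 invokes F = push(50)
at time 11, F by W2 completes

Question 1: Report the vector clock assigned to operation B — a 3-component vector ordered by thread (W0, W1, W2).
Answer: (1, 0, 0)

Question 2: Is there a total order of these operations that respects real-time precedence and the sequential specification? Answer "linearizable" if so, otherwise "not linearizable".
linearizable

one valid linearization: A, B, C, D, E, F
step 1: A pop() → empty — stack <>
step 2: B pop() → empty — stack <>
step 3: C pop() → empty — stack <>
step 4: D pop() (pending, included) — stack <>
step 5: E pop() → empty — stack <>
step 6: F push(50) — stack <50>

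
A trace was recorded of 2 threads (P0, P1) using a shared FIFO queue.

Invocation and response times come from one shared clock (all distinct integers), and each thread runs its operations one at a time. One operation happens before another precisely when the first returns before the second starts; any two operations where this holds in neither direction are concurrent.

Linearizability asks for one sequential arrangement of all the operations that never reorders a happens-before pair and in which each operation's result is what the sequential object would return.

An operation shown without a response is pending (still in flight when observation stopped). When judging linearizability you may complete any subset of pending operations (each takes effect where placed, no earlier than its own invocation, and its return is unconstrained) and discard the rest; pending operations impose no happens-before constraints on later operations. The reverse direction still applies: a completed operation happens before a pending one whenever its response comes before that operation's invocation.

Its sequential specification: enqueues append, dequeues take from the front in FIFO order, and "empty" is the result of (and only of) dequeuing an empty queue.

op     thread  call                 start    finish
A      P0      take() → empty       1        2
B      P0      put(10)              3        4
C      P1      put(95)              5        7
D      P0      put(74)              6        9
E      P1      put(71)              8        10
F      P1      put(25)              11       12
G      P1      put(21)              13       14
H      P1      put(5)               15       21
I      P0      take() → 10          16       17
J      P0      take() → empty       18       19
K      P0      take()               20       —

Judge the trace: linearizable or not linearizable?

through event 18 a valid linearization exists; event 19 (J responding at time 19) ends that
real-time-consistent orders of the 9 completed operations: 3 — all fail the FIFO queue replay
completion choices over the 1 pending operation (H) were checked; none helps
one such order, A, B, C, D, E, F, G, I, J (pending dropped), breaks at step 9 where J take() → empty is illegal
one such order, A, B, C, E, D, F, G, I, J (pending dropped), breaks at step 9 where J take() → empty is illegal

not linearizable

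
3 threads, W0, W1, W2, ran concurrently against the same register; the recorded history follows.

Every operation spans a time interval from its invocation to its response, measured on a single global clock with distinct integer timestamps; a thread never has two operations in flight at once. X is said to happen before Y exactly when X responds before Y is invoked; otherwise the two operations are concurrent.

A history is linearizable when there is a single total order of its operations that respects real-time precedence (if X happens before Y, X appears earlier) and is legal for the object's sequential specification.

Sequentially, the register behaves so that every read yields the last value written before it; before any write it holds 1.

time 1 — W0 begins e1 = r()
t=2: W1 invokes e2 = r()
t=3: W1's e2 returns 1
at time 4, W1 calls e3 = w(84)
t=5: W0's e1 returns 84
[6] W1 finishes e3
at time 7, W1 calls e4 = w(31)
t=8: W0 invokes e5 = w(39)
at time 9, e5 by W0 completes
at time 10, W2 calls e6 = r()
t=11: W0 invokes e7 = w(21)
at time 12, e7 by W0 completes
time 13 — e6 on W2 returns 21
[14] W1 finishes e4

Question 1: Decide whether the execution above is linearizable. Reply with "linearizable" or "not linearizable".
linearizable

one valid linearization: e2, e3, e1, e4, e5, e7, e6
step 1: e2 r() → 1 — value 1
step 2: e3 w(84) — value 84
step 3: e1 r() → 84 — value 84
step 4: e4 w(31) — value 31
step 5: e5 w(39) — value 39
step 6: e7 w(21) — value 21
step 7: e6 r() → 21 — value 21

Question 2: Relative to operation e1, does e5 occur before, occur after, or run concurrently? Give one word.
Answer: after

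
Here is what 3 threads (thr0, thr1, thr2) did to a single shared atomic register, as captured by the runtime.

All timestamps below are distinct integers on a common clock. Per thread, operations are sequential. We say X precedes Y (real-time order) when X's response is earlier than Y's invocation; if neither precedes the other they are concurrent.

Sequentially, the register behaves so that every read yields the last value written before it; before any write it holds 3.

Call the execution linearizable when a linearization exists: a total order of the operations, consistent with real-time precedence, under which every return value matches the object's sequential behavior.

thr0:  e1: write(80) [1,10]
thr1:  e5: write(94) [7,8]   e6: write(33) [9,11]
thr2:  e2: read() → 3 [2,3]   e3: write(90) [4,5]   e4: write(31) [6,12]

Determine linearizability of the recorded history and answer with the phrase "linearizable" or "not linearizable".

linearizable

a witness: e2, e1, e3, e4, e5, e6
step 1: e2 read() → 3 — value 3
step 2: e1 write(80) — value 80
step 3: e3 write(90) — value 90
step 4: e4 write(31) — value 31
step 5: e5 write(94) — value 94
step 6: e6 write(33) — value 33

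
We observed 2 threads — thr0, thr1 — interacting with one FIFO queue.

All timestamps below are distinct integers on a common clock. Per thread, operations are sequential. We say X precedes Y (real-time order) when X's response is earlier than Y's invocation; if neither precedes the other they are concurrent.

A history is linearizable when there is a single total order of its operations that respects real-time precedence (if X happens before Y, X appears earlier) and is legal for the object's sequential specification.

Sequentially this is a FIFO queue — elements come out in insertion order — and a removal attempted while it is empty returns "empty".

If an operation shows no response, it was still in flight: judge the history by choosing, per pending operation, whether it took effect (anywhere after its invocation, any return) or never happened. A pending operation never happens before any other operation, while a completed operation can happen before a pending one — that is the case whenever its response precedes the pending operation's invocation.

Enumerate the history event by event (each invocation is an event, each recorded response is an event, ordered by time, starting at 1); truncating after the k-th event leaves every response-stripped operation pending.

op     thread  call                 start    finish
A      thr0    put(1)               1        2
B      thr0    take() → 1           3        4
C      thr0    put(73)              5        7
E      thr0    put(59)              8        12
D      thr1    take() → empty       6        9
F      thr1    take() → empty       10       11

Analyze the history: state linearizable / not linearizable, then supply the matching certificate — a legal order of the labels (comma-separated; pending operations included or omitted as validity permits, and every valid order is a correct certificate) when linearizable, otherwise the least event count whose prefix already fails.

not linearizable — minimal violating prefix: 11 events

already the first 11 events (up to F's response at time 11) admit no linearization; the first 10 still do
5 completed operations, 2 real-time-consistent orders — every FIFO queue replay fails
include/drop combinations of the 1 pending operation (E) were all tried; none helps
take A, B, C, D, F (pending dropped): step 4 already fails, because D take() → empty cannot occur there
take A, B, D, C, F (pending dropped): step 5 already fails, because F take() → empty cannot occur there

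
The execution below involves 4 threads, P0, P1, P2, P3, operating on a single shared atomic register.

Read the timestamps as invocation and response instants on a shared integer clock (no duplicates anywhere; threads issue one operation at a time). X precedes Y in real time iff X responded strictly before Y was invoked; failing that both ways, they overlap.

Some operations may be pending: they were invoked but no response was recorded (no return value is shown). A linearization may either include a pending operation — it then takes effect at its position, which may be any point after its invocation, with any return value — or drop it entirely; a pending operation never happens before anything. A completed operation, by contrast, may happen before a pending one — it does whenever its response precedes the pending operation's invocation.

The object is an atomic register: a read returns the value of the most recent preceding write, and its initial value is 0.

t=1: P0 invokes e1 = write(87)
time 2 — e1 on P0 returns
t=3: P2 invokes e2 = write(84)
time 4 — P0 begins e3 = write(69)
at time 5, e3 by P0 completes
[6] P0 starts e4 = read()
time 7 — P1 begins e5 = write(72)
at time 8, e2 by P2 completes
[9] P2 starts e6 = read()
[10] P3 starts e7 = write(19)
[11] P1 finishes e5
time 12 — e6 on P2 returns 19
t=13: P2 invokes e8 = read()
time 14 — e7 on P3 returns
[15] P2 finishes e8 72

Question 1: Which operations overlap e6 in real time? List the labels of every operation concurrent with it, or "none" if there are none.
e4, e5, e7

e6 spans [9,12]; an op avoiding the whole window 9..12 is ordered, any other is concurrent
e1 [1,2]: before
e2 [3,8]: before
e3 [4,5]: before
e4 [6,…): concurrent
e5 [7,11]: concurrent
e7 [10,14]: concurrent
e8 [13,15]: after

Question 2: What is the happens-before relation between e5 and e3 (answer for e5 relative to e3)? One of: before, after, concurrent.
after

e5 spans [7,11], e3 spans [4,5]
resp(e3)=5 < inv(e5)=7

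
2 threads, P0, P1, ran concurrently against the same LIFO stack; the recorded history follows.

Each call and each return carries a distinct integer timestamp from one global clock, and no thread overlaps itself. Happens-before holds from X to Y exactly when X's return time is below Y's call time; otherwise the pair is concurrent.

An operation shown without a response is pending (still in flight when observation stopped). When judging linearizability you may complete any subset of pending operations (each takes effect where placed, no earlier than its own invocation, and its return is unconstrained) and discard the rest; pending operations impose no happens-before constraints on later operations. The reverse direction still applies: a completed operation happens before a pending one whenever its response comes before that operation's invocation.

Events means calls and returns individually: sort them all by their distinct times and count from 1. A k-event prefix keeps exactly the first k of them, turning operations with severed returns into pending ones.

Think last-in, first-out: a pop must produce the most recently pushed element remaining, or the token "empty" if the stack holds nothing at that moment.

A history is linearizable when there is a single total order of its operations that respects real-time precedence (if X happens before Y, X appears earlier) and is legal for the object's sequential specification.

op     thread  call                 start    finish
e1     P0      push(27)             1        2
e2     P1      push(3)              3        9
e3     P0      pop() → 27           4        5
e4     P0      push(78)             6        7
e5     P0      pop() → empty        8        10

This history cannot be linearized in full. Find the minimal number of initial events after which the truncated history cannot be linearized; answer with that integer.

10

a valid linearization of events 1..9 exists, for instance e1, e3, e2, e4:
step 1: e1 push(27) — stack <27>
step 2: e3 pop() → 27 — stack <>
step 3: e2 push(3) — stack <3>
step 4: e4 push(78) — stack <3,78>
adding event 10 (e5 responds at 10) leaves no legal real-time order
for example e1, e2, e3, e4, e5 fails at step 3: e3 pop() → 27 is not legal there
for example e1, e3, e2, e4, e5 fails at step 5: e5 pop() → empty is not legal there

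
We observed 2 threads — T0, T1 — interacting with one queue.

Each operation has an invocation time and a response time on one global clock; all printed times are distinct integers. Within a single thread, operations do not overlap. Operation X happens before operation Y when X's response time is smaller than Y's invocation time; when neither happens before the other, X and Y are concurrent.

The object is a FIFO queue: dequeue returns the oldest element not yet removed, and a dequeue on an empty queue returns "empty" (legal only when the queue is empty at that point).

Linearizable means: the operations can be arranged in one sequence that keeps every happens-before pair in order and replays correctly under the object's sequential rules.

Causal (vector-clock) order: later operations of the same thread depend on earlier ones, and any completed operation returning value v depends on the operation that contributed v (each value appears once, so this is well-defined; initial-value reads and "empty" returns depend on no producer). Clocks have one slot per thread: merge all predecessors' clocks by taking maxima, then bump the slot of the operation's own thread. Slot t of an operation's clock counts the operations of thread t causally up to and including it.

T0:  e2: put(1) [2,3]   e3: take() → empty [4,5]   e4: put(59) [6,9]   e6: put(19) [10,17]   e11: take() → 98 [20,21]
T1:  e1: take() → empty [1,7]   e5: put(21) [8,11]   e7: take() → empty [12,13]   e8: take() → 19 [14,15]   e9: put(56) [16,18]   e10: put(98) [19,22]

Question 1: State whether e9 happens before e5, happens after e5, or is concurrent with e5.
Answer: after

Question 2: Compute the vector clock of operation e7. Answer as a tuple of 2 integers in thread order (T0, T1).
Answer: (0, 3)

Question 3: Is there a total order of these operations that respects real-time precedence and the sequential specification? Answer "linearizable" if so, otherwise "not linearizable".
not linearizable

cut after 6 events: linearizable; cut after 7 events (e1 responds, time 7): not linearizable
every one of the 3 real-time-consistent orders over 3 completed queue ops fails the sequential spec
no escape via the 1 pending operation (e4): every completion choice fails
sample order e1, e2, e3 (pending dropped) stalls at step 3 — e3 take() → empty has no legal effect
sample order e2, e1, e3 (pending dropped) stalls at step 2 — e1 take() → empty has no legal effect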